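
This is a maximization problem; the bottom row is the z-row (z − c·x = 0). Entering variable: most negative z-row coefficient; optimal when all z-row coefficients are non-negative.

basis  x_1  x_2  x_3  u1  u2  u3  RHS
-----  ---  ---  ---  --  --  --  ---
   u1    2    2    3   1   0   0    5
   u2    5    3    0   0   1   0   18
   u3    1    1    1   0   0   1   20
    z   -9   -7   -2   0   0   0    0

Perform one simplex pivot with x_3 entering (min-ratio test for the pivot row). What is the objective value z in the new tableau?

10/3

Ratio test on column x_3 — row 1: 5/3 = 5/3; row 2: entry 0 ≤ 0; row 3: 20/1 = 20. Minimum is 5/3 at row 1 (u1 leaves); pivot element 3.
Pivot on row 1; the z-row RHS becomes 0 − (-2)·(5/3) = 10/3.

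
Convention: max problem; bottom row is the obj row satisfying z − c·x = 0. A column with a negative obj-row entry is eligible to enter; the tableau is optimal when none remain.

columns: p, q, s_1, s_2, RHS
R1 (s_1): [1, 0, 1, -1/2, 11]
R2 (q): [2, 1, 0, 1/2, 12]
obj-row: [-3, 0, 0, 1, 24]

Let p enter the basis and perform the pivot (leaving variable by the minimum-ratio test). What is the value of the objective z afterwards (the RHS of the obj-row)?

Ratio test on column p — row 1: 11/1 = 11; row 2: 12/2 = 6. Minimum is 6 at row 2 (q leaves); pivot element 2.
Pivot on row 2; the obj-row RHS becomes 24 − (-3)·6 = 42.

42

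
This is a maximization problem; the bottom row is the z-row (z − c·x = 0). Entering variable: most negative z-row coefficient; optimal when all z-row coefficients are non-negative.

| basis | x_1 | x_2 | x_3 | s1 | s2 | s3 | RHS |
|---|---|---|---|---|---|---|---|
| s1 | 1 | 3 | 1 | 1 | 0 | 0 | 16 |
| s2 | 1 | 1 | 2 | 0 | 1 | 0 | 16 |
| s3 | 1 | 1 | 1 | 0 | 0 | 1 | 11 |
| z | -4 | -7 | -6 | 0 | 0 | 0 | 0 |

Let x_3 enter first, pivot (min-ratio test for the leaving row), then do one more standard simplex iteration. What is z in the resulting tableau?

Ratio test on column x_3 — row 1: 16/1 = 16; row 2: 16/2 = 8; row 3: 11/1 = 11. Minimum is 8 at row 2 (s2 leaves); pivot element 2.
Pivot on row 2; the z-row RHS becomes 0 − (-6)·8 = 48.
Next entering variable (most negative z-row entry -4): x_2.
Ratio test on column x_2 — row 1: 8/(5/2) = 16/5; row 2: 8/(1/2) = 16; row 3: 3/(1/2) = 6. Minimum is 16/5 at row 1 (s1 leaves); pivot element 5/2.
After the second pivot the z-row RHS is 48 − (-4)·(16/5) = 304/5.

304/5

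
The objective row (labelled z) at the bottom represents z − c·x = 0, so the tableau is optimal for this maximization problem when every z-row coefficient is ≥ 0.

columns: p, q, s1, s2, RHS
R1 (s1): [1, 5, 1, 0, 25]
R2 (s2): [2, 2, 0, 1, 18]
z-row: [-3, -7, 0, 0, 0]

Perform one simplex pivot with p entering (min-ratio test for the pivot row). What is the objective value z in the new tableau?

Ratio test on column p — row 1: 25/1 = 25; row 2: 18/2 = 9. Minimum is 9 at row 2 (s2 leaves); pivot element 2.
Pivot on row 2; the z-row RHS becomes 0 − (-3)·9 = 27.

27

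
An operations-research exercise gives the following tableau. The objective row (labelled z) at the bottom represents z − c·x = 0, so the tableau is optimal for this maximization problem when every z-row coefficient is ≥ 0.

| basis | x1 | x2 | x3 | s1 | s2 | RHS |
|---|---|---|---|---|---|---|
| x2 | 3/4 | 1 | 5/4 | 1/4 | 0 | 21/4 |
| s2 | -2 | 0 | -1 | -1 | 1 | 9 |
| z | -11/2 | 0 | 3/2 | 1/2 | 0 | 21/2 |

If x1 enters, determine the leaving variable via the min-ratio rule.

Column x1 entries and ratios — x2: (21/4)/(3/4) = 7; s2: -2 ≤ 0, skip.
Smallest ratio is 7 in the row of x2, so x2 leaves.

x2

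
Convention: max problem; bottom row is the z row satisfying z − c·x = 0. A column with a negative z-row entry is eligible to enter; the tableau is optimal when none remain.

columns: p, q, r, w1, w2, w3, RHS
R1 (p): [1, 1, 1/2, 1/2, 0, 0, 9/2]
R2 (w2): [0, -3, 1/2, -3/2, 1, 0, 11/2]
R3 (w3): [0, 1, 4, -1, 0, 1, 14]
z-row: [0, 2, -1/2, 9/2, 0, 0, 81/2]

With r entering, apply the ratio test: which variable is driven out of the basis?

w3

Column r entries and ratios — p: (9/2)/(1/2) = 9; w2: (11/2)/(1/2) = 11; w3: 14/4 = 7/2.
Smallest ratio is 7/2 in the row of w3, so w3 leaves.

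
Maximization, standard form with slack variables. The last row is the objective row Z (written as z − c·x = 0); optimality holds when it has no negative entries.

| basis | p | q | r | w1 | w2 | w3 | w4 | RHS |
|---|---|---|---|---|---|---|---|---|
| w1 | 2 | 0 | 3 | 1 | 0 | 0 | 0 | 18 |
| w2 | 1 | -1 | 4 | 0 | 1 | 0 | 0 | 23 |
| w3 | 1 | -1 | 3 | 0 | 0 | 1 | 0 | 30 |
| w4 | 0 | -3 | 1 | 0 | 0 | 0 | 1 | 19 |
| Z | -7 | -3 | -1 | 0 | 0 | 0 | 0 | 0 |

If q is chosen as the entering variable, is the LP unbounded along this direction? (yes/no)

yes

Every constraint-row entry in column q is ≤ 0, so increasing q is unbounded.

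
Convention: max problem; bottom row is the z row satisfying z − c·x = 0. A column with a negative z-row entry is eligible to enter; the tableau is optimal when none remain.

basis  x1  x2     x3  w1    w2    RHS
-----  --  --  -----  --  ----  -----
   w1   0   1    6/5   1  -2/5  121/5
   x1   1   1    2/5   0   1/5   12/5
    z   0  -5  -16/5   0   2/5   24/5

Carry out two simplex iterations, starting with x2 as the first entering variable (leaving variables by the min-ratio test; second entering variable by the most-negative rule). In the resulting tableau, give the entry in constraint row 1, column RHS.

17

Ratio test on column x2 — row 1: (121/5)/1 = 121/5; row 2: (12/5)/1 = 12/5. Minimum is 12/5 at row 2 (x1 leaves); pivot element 1.
Divide row 2 by 1; eliminate column x2 from the other rows.
Second iteration: most negative z-row entry is -6/5 in column x3, so x3 enters.
Ratio test on column x3 — row 1: (109/5)/(4/5) = 109/4; row 2: (12/5)/(2/5) = 6. Minimum is 6 at row 2 (x2 leaves); pivot element 2/5.
Divide row 2 by 2/5; eliminate column x3 from the other rows.
After both pivots, the entry at constraint row 1, column RHS is 17.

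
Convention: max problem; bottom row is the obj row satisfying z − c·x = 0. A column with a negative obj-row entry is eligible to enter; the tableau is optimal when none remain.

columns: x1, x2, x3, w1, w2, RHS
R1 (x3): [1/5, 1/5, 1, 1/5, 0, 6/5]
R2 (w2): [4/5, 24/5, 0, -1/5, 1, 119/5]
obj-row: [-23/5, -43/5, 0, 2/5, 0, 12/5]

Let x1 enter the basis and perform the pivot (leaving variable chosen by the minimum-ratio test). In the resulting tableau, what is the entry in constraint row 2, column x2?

Ratio test on column x1 — row 1: (6/5)/(1/5) = 6; row 2: (119/5)/(4/5) = 119/4. Minimum is 6 at row 1 (x3 leaves); pivot element 1/5.
Divide row 1 by 1/5; eliminate column x1 from the other rows.
Row 2 update in column x2: 24/5 − (4/5)·1 = 4.

4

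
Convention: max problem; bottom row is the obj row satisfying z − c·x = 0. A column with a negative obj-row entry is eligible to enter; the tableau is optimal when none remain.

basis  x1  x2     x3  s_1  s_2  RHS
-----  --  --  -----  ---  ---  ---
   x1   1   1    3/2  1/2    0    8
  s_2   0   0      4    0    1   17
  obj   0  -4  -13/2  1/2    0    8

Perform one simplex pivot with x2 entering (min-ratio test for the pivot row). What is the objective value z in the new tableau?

Ratio test on column x2 — row 1: 8/1 = 8; row 2: entry 0 ≤ 0. Minimum is 8 at row 1 (x1 leaves); pivot element 1.
Pivot on row 1; the obj-row RHS becomes 8 − (-4)·8 = 40.

40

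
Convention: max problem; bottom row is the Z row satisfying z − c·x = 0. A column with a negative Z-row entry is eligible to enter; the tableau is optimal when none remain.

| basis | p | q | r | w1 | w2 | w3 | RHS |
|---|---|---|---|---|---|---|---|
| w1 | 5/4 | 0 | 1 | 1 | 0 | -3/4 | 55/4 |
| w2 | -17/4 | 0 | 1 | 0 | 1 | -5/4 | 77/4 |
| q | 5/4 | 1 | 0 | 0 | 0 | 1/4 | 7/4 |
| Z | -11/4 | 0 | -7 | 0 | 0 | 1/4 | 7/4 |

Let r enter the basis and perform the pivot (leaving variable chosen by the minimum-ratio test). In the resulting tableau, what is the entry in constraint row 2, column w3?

-1/2

Ratio test on column r — row 1: (55/4)/1 = 55/4; row 2: (77/4)/1 = 77/4; row 3: entry 0 ≤ 0. Minimum is 55/4 at row 1 (w1 leaves); pivot element 1.
Divide row 1 by 1; eliminate column r from the other rows.
Row 2 update in column w3: -5/4 − 1·(-3/4) = -1/2.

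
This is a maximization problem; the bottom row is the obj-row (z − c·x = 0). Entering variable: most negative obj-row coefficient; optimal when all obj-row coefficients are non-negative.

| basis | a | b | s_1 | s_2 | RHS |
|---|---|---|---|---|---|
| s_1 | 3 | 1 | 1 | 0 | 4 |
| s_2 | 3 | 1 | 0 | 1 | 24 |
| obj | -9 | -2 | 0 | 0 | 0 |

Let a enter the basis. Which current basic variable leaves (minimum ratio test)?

s_1

Column a entries and ratios — s_1: 4/3 = 4/3; s_2: 24/3 = 8.
Smallest ratio is 4/3 in the row of s_1, so s_1 leaves.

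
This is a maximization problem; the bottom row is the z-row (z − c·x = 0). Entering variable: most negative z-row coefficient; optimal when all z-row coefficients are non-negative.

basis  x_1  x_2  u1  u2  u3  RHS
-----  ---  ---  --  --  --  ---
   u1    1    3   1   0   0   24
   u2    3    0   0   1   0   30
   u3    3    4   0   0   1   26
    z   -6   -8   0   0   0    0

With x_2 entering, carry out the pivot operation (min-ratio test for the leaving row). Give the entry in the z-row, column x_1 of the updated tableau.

Ratio test on column x_2 — row 1: 24/3 = 8; row 2: entry 0 ≤ 0; row 3: 26/4 = 13/2. Minimum is 13/2 at row 3 (u3 leaves); pivot element 4.
Divide row 3 by 4; eliminate column x_2 from the other rows.
z-row update in column x_1: -6 − (-8)·(3/4) = 0.

0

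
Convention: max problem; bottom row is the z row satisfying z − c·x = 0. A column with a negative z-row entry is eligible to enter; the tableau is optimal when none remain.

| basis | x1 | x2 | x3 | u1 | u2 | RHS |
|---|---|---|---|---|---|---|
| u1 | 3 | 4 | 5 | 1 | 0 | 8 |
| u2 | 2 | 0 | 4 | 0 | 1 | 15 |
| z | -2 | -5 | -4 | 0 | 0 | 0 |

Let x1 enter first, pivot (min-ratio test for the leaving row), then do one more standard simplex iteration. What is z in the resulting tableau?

Ratio test on column x1 — row 1: 8/3 = 8/3; row 2: 15/2 = 15/2. Minimum is 8/3 at row 1 (u1 leaves); pivot element 3.
Pivot on row 1; the z-row RHS becomes 0 − (-2)·(8/3) = 16/3.
Next entering variable (most negative z-row entry -7/3): x2.
Ratio test on column x2 — row 1: (8/3)/(4/3) = 2; row 2: entry -8/3 ≤ 0. Minimum is 2 at row 1 (x1 leaves); pivot element 4/3.
After the second pivot the z-row RHS is 16/3 − (-7/3)·2 = 10.

10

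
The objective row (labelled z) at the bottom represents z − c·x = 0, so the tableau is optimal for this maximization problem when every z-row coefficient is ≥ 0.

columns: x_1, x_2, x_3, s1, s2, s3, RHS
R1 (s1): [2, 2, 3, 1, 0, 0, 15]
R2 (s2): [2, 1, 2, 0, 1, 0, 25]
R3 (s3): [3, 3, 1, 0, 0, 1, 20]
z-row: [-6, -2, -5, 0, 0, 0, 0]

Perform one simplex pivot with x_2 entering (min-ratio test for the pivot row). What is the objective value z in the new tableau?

40/3

Ratio test on column x_2 — row 1: 15/2 = 15/2; row 2: 25/1 = 25; row 3: 20/3 = 20/3. Minimum is 20/3 at row 3 (s3 leaves); pivot element 3.
Pivot on row 3; the z-row RHS becomes 0 − (-2)·(20/3) = 40/3.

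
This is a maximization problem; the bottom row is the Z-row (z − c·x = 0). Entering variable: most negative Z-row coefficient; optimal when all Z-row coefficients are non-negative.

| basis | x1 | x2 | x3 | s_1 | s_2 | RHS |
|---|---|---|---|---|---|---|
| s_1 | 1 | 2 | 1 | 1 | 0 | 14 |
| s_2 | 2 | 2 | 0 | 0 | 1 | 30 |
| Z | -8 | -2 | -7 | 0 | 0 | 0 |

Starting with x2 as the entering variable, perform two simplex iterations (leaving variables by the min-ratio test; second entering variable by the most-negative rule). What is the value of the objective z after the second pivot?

112

Ratio test on column x2 — row 1: 14/2 = 7; row 2: 30/2 = 15. Minimum is 7 at row 1 (s_1 leaves); pivot element 2.
Pivot on row 1; the Z-row RHS becomes 0 − (-2)·7 = 14.
Next entering variable (most negative Z-row entry -7): x1.
Ratio test on column x1 — row 1: 7/(1/2) = 14; row 2: 16/1 = 16. Minimum is 14 at row 1 (x2 leaves); pivot element 1/2.
After the second pivot the Z-row RHS is 14 − (-7)·14 = 112.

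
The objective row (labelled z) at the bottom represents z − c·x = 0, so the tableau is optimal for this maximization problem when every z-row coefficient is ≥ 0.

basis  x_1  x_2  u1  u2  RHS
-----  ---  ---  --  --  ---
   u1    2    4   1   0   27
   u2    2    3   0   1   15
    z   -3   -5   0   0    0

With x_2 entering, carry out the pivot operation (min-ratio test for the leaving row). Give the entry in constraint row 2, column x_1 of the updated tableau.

2/3

Ratio test on column x_2 — row 1: 27/4 = 27/4; row 2: 15/3 = 5. Minimum is 5 at row 2 (u2 leaves); pivot element 3.
Divide row 2 by 3; eliminate column x_2 from the other rows.
In the new row 2, the x_1 entry is the old entry divided by the pivot: 2/3 = 2/3.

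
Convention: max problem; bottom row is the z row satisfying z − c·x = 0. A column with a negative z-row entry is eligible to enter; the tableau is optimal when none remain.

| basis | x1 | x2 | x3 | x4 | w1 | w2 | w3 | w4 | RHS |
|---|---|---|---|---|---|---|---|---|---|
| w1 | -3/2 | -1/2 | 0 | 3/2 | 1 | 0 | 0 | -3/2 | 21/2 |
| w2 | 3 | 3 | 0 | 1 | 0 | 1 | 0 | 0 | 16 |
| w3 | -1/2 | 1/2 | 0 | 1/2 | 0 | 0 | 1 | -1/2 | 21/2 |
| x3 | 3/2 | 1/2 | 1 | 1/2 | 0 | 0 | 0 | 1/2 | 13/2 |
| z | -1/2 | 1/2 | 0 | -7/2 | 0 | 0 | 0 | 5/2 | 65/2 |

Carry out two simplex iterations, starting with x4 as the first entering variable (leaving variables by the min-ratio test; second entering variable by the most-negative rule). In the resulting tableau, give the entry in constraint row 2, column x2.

Ratio test on column x4 — row 1: (21/2)/(3/2) = 7; row 2: 16/1 = 16; row 3: (21/2)/(1/2) = 21; row 4: (13/2)/(1/2) = 13. Minimum is 7 at row 1 (w1 leaves); pivot element 3/2.
Divide row 1 by 3/2; eliminate column x4 from the other rows.
Second iteration: most negative z-row entry is -4 in column x1, so x1 enters.
Ratio test on column x1 — row 1: entry -1 ≤ 0; row 2: 9/4 = 9/4; row 3: entry 0 ≤ 0; row 4: 3/2 = 3/2. Minimum is 3/2 at row 4 (x3 leaves); pivot element 2.
Divide row 4 by 2; eliminate column x1 from the other rows.
After both pivots, the entry at constraint row 2, column x2 is 2.

2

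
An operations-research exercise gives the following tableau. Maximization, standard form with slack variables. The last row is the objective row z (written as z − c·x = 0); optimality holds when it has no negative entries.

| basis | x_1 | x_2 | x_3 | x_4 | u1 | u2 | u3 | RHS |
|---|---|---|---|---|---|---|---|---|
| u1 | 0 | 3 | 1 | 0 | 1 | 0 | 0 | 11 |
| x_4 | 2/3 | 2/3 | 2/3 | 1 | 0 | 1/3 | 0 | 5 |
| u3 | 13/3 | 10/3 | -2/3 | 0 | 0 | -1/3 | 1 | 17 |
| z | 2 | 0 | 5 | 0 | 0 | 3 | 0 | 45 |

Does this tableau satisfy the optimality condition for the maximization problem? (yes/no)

Every z-row coefficient is ≥ 0, so the tableau is optimal.

yes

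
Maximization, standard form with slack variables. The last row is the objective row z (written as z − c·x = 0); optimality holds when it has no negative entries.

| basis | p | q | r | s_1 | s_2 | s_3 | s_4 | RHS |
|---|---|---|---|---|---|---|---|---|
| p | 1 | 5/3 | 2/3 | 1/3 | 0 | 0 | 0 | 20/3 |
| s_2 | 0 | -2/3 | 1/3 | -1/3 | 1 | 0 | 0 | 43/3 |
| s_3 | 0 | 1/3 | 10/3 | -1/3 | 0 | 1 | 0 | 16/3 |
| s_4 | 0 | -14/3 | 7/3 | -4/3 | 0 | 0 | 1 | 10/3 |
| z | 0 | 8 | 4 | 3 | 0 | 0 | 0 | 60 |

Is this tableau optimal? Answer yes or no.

yes

Every z-row coefficient is ≥ 0, so the tableau is optimal.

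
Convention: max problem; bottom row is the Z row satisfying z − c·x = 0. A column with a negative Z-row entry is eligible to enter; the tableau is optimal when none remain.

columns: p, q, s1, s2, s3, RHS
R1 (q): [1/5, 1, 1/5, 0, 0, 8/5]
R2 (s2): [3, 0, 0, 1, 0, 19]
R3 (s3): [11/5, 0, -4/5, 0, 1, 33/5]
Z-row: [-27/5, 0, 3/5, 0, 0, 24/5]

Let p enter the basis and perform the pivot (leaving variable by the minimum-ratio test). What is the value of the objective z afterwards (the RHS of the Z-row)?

21

Ratio test on column p — row 1: (8/5)/(1/5) = 8; row 2: 19/3 = 19/3; row 3: (33/5)/(11/5) = 3. Minimum is 3 at row 3 (s3 leaves); pivot element 11/5.
Pivot on row 3; the Z-row RHS becomes 24/5 − (-27/5)·3 = 21.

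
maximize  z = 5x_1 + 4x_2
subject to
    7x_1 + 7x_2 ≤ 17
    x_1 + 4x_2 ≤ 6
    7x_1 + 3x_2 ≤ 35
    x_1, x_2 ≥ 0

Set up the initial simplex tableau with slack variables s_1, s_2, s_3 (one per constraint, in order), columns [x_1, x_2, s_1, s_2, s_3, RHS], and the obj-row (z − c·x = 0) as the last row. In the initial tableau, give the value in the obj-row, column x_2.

-4

The obj-row carries the negated objective coefficients: the x_2 entry is -4.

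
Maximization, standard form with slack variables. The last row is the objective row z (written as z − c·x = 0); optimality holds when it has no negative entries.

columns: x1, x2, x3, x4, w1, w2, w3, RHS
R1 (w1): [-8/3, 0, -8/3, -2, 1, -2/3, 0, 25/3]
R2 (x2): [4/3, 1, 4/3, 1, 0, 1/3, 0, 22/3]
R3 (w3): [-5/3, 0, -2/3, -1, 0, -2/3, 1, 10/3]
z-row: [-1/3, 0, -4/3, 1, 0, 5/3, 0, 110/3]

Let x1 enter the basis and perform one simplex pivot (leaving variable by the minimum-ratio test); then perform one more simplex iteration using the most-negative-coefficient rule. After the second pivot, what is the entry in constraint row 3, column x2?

Ratio test on column x1 — row 1: entry -8/3 ≤ 0; row 2: (22/3)/(4/3) = 11/2; row 3: entry -5/3 ≤ 0. Minimum is 11/2 at row 2 (x2 leaves); pivot element 4/3.
Divide row 2 by 4/3; eliminate column x1 from the other rows.
Second iteration: most negative z-row entry is -1 in column x3, so x3 enters.
Ratio test on column x3 — row 1: entry 0 ≤ 0; row 2: (11/2)/1 = 11/2; row 3: (25/2)/1 = 25/2. Minimum is 11/2 at row 2 (x1 leaves); pivot element 1.
Divide row 2 by 1; eliminate column x3 from the other rows.
After both pivots, the entry at constraint row 3, column x2 is 1/2.

1/2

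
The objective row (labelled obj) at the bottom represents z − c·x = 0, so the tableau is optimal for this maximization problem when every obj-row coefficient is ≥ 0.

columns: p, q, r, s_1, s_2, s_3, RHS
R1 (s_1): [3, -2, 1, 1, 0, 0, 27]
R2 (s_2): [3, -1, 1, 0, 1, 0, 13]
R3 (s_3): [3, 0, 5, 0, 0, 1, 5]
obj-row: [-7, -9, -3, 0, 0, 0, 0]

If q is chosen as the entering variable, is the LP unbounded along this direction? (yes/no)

yes

Every constraint-row entry in column q is ≤ 0, so increasing q is unbounded.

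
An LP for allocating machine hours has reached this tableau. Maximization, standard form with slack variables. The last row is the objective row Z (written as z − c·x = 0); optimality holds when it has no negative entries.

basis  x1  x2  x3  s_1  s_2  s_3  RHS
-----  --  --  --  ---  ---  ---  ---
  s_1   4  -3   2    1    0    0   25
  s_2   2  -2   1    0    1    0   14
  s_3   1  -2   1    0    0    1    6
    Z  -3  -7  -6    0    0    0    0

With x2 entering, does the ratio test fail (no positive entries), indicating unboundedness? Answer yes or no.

Every constraint-row entry in column x2 is ≤ 0, so increasing x2 is unbounded.

yes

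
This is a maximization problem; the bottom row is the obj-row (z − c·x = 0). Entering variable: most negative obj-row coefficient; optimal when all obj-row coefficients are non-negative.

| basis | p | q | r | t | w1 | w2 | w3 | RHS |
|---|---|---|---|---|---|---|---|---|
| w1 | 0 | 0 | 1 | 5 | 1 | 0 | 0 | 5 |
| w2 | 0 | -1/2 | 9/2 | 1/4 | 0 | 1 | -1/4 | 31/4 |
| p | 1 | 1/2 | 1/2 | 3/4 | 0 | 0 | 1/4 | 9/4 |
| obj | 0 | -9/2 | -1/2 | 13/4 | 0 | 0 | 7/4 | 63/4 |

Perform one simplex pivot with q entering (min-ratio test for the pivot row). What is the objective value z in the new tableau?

36

Ratio test on column q — row 1: entry 0 ≤ 0; row 2: entry -1/2 ≤ 0; row 3: (9/4)/(1/2) = 9/2. Minimum is 9/2 at row 3 (p leaves); pivot element 1/2.
Pivot on row 3; the obj-row RHS becomes 63/4 − (-9/2)·(9/2) = 36.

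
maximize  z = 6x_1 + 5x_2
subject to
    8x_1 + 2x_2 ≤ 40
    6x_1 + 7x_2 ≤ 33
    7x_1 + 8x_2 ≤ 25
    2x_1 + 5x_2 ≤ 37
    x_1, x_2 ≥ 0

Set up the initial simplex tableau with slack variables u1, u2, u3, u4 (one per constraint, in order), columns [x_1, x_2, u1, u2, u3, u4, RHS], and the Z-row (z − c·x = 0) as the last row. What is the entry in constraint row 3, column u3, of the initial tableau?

Slack u3 belongs to constraint 3; its column is the unit vector e_3, so the entry in row 3 is 1.

1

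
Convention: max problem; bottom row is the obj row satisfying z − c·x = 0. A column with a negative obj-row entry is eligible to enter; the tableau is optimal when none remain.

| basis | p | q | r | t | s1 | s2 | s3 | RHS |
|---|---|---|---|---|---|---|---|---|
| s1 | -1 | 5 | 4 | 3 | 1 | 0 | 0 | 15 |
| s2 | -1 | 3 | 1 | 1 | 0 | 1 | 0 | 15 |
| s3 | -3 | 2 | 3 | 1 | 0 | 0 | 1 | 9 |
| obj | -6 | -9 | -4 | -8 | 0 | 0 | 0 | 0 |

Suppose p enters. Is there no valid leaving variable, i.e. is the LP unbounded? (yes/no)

Every constraint-row entry in column p is ≤ 0, so increasing p is unbounded.

yes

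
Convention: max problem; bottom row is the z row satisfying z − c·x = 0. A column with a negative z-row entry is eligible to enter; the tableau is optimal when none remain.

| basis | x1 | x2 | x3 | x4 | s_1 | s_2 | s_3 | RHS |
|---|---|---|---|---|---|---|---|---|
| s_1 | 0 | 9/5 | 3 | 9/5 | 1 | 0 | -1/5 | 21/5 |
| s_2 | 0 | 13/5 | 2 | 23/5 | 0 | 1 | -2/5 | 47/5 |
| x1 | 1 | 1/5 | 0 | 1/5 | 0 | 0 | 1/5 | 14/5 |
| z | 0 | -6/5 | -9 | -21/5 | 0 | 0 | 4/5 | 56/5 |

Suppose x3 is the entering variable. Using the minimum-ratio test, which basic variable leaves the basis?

s_1

Column x3 entries and ratios — s_1: (21/5)/3 = 7/5; s_2: (47/5)/2 = 47/10; x1: 0 ≤ 0, skip.
Smallest ratio is 7/5 in the row of s_1, so s_1 leaves.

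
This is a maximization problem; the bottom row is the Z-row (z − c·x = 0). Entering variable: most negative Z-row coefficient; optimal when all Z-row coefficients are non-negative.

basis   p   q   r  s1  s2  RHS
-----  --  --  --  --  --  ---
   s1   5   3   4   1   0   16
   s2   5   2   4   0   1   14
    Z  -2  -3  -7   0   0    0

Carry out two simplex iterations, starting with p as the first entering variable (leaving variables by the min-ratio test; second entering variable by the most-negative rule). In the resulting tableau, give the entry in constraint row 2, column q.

Ratio test on column p — row 1: 16/5 = 16/5; row 2: 14/5 = 14/5. Minimum is 14/5 at row 2 (s2 leaves); pivot element 5.
Divide row 2 by 5; eliminate column p from the other rows.
Second iteration: most negative Z-row entry is -27/5 in column r, so r enters.
Ratio test on column r — row 1: entry 0 ≤ 0; row 2: (14/5)/(4/5) = 7/2. Minimum is 7/2 at row 2 (p leaves); pivot element 4/5.
Divide row 2 by 4/5; eliminate column r from the other rows.
After both pivots, the entry at constraint row 2, column q is 1/2.

1/2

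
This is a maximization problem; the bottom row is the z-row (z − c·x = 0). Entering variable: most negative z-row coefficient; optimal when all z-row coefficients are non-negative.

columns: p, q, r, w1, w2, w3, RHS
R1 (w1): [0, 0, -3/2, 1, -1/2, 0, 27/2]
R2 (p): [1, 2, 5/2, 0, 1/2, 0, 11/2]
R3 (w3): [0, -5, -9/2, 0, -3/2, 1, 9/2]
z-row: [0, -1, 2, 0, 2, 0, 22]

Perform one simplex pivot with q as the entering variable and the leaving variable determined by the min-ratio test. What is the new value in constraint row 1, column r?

-3/2

Ratio test on column q — row 1: entry 0 ≤ 0; row 2: (11/2)/2 = 11/4; row 3: entry -5 ≤ 0. Minimum is 11/4 at row 2 (p leaves); pivot element 2.
Divide row 2 by 2; eliminate column q from the other rows.
Row 1 update in column r: -3/2 − 0·(5/4) = -3/2.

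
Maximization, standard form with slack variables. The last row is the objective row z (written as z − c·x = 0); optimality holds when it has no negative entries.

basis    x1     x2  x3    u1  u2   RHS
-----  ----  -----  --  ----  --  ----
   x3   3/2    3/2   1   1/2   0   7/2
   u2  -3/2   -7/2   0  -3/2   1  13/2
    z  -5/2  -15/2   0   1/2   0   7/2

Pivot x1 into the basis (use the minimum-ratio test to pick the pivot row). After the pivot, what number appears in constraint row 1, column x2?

Ratio test on column x1 — row 1: (7/2)/(3/2) = 7/3; row 2: entry -3/2 ≤ 0. Minimum is 7/3 at row 1 (x3 leaves); pivot element 3/2.
Divide row 1 by 3/2; eliminate column x1 from the other rows.
In the new row 1, the x2 entry is the old entry divided by the pivot: (3/2)/(3/2) = 1.

1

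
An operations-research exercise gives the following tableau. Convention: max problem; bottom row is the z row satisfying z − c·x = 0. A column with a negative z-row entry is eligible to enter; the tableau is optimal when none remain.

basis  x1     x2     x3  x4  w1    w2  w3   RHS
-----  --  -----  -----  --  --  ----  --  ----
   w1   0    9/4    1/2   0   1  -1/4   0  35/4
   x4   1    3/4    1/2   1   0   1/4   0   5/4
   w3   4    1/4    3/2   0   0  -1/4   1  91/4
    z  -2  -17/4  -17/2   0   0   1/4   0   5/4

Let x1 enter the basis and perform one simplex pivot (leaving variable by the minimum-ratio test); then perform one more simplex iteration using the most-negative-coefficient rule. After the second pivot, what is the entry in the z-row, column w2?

9/2

Ratio test on column x1 — row 1: entry 0 ≤ 0; row 2: (5/4)/1 = 5/4; row 3: (91/4)/4 = 91/16. Minimum is 5/4 at row 2 (x4 leaves); pivot element 1.
Divide row 2 by 1; eliminate column x1 from the other rows.
Second iteration: most negative z-row entry is -15/2 in column x3, so x3 enters.
Ratio test on column x3 — row 1: (35/4)/(1/2) = 35/2; row 2: (5/4)/(1/2) = 5/2; row 3: entry -1/2 ≤ 0. Minimum is 5/2 at row 2 (x1 leaves); pivot element 1/2.
Divide row 2 by 1/2; eliminate column x3 from the other rows.
After both pivots, the entry at the z-row, column w2 is 9/2.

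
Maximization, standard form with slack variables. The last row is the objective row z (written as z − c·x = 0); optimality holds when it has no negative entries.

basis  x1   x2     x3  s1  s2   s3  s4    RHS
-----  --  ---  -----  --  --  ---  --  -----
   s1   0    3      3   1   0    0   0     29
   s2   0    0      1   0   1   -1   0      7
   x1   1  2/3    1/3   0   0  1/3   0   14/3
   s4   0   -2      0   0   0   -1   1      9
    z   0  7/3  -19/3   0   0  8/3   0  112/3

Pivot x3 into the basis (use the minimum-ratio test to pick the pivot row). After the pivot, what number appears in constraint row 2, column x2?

Ratio test on column x3 — row 1: 29/3 = 29/3; row 2: 7/1 = 7; row 3: (14/3)/(1/3) = 14; row 4: entry 0 ≤ 0. Minimum is 7 at row 2 (s2 leaves); pivot element 1.
Divide row 2 by 1; eliminate column x3 from the other rows.
In the new row 2, the x2 entry is the old entry divided by the pivot: 0/1 = 0.

0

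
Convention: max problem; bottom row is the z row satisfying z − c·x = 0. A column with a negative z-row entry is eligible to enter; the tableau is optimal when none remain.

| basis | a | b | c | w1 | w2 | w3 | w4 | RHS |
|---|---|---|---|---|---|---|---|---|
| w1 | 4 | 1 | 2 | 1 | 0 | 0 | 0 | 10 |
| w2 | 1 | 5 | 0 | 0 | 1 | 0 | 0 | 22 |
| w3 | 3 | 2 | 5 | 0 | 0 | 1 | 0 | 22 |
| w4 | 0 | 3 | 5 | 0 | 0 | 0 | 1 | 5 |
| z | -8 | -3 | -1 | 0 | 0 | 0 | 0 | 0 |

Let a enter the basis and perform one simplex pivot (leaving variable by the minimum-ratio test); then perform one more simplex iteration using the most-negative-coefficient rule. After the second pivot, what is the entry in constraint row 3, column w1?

Ratio test on column a — row 1: 10/4 = 5/2; row 2: 22/1 = 22; row 3: 22/3 = 22/3; row 4: entry 0 ≤ 0. Minimum is 5/2 at row 1 (w1 leaves); pivot element 4.
Divide row 1 by 4; eliminate column a from the other rows.
Second iteration: most negative z-row entry is -1 in column b, so b enters.
Ratio test on column b — row 1: (5/2)/(1/4) = 10; row 2: (39/2)/(19/4) = 78/19; row 3: (29/2)/(5/4) = 58/5; row 4: 5/3 = 5/3. Minimum is 5/3 at row 4 (w4 leaves); pivot element 3.
Divide row 4 by 3; eliminate column b from the other rows.
After both pivots, the entry at constraint row 3, column w1 is -3/4.

-3/4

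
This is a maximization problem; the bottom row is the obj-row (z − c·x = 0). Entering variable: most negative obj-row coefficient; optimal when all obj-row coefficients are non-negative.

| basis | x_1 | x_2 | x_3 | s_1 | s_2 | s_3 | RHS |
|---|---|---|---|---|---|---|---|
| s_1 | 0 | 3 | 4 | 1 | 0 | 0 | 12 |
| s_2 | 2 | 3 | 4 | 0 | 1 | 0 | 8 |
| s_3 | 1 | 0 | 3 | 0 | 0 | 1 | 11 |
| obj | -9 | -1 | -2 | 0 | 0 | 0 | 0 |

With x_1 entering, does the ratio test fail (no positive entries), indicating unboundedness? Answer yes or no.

Column x_1 has positive entries in row(s) 2, 3, so the ratio test bounds it — not unbounded.

no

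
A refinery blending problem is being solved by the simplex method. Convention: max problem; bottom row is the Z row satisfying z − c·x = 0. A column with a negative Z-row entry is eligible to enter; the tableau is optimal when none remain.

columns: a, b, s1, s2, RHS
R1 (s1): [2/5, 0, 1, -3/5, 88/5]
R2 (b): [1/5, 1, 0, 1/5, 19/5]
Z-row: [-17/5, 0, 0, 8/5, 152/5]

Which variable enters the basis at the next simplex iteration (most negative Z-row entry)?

Negative Z-row entries: a: -17/5.
The most negative is -17/5 in column a, so a enters.

a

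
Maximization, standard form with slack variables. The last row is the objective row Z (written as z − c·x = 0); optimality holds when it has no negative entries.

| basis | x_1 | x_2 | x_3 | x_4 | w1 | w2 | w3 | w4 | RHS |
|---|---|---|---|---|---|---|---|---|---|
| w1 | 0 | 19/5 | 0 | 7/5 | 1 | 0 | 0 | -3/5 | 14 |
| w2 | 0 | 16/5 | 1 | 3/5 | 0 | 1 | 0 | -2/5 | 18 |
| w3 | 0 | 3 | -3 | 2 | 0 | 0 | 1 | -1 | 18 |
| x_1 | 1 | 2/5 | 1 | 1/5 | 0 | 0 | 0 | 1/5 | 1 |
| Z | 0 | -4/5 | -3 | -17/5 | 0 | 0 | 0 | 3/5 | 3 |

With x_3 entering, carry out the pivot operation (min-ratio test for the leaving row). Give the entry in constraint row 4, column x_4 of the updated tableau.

1/5

Ratio test on column x_3 — row 1: entry 0 ≤ 0; row 2: 18/1 = 18; row 3: entry -3 ≤ 0; row 4: 1/1 = 1. Minimum is 1 at row 4 (x_1 leaves); pivot element 1.
Divide row 4 by 1; eliminate column x_3 from the other rows.
In the new row 4, the x_4 entry is the old entry divided by the pivot: (1/5)/1 = 1/5.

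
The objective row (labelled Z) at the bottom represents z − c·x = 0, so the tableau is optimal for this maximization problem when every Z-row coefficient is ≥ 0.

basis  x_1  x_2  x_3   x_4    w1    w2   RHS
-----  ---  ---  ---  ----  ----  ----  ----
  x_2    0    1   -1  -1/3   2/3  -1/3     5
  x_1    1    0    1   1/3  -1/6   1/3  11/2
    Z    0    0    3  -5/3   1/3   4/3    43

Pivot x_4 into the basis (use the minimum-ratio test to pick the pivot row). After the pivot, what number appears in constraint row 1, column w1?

1/2

Ratio test on column x_4 — row 1: entry -1/3 ≤ 0; row 2: (11/2)/(1/3) = 33/2. Minimum is 33/2 at row 2 (x_1 leaves); pivot element 1/3.
Divide row 2 by 1/3; eliminate column x_4 from the other rows.
Row 1 update in column w1: 2/3 − (-1/3)·(-1/2) = 1/2.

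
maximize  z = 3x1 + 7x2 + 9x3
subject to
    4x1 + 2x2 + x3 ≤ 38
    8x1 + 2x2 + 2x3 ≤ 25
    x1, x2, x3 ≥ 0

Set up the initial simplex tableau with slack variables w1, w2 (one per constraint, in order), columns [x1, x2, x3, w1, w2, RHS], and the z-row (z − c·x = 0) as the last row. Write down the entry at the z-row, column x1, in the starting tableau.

-3

The z-row carries the negated objective coefficients: the x1 entry is -3.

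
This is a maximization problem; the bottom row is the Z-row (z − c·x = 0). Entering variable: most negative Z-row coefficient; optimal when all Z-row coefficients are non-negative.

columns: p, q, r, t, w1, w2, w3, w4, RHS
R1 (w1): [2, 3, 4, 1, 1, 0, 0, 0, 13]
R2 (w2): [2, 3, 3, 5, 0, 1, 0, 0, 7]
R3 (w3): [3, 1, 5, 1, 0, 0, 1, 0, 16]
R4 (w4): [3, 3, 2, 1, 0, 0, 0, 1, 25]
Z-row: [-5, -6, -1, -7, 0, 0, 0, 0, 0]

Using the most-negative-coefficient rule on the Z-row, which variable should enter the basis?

t

Negative Z-row entries: p: -5, q: -6, r: -1, t: -7.
The most negative is -7 in column t, so t enters.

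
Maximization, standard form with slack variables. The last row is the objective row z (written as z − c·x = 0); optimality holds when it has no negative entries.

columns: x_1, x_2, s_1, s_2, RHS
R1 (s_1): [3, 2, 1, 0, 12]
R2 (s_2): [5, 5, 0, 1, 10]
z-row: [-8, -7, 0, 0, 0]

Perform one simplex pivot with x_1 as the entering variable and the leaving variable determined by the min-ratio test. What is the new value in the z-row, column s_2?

Ratio test on column x_1 — row 1: 12/3 = 4; row 2: 10/5 = 2. Minimum is 2 at row 2 (s_2 leaves); pivot element 5.
Divide row 2 by 5; eliminate column x_1 from the other rows.
z-row update in column s_2: 0 − (-8)·(1/5) = 8/5.

8/5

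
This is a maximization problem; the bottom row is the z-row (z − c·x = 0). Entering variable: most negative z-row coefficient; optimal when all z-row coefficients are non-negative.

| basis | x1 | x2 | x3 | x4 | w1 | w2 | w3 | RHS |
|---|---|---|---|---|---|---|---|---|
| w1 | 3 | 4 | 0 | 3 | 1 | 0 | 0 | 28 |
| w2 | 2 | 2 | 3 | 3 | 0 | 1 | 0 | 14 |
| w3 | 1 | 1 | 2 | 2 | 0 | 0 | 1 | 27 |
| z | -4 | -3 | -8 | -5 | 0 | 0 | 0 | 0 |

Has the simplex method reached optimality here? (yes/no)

no

The z-row has a negative entry -8 in column x3, so it is not optimal.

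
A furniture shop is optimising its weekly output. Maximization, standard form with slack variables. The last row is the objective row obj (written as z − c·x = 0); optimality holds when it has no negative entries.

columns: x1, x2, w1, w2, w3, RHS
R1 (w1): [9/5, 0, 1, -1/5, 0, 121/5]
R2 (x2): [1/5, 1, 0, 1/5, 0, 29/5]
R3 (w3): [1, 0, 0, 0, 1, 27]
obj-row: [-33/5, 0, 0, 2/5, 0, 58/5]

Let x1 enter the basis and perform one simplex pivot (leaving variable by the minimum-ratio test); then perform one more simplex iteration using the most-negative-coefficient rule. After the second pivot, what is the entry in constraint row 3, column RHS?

Ratio test on column x1 — row 1: (121/5)/(9/5) = 121/9; row 2: (29/5)/(1/5) = 29; row 3: 27/1 = 27. Minimum is 121/9 at row 1 (w1 leaves); pivot element 9/5.
Divide row 1 by 9/5; eliminate column x1 from the other rows.
Second iteration: most negative obj-row entry is -1/3 in column w2, so w2 enters.
Ratio test on column w2 — row 1: entry -1/9 ≤ 0; row 2: (28/9)/(2/9) = 14; row 3: (122/9)/(1/9) = 122. Minimum is 14 at row 2 (x2 leaves); pivot element 2/9.
Divide row 2 by 2/9; eliminate column w2 from the other rows.
After both pivots, the entry at constraint row 3, column RHS is 12.

12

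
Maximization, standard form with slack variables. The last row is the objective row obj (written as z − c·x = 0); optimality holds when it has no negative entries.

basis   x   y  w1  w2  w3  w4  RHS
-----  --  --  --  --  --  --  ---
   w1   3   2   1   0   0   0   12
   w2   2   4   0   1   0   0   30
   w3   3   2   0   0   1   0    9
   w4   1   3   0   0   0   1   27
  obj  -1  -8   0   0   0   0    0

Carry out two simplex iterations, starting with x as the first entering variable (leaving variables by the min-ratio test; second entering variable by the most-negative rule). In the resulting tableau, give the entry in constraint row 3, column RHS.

Ratio test on column x — row 1: 12/3 = 4; row 2: 30/2 = 15; row 3: 9/3 = 3; row 4: 27/1 = 27. Minimum is 3 at row 3 (w3 leaves); pivot element 3.
Divide row 3 by 3; eliminate column x from the other rows.
Second iteration: most negative obj-row entry is -22/3 in column y, so y enters.
Ratio test on column y — row 1: entry 0 ≤ 0; row 2: 24/(8/3) = 9; row 3: 3/(2/3) = 9/2; row 4: 24/(7/3) = 72/7. Minimum is 9/2 at row 3 (x leaves); pivot element 2/3.
Divide row 3 by 2/3; eliminate column y from the other rows.
After both pivots, the entry at constraint row 3, column RHS is 9/2.

9/2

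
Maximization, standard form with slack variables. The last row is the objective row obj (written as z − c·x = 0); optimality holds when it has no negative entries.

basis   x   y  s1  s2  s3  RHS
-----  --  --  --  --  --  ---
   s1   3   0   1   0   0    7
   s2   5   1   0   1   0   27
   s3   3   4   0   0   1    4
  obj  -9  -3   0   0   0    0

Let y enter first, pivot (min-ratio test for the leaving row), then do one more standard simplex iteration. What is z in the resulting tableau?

Ratio test on column y — row 1: entry 0 ≤ 0; row 2: 27/1 = 27; row 3: 4/4 = 1. Minimum is 1 at row 3 (s3 leaves); pivot element 4.
Pivot on row 3; the obj-row RHS becomes 0 − (-3)·1 = 3.
Next entering variable (most negative obj-row entry -27/4): x.
Ratio test on column x — row 1: 7/3 = 7/3; row 2: 26/(17/4) = 104/17; row 3: 1/(3/4) = 4/3. Minimum is 4/3 at row 3 (y leaves); pivot element 3/4.
After the second pivot the obj-row RHS is 3 − (-27/4)·(4/3) = 12.

12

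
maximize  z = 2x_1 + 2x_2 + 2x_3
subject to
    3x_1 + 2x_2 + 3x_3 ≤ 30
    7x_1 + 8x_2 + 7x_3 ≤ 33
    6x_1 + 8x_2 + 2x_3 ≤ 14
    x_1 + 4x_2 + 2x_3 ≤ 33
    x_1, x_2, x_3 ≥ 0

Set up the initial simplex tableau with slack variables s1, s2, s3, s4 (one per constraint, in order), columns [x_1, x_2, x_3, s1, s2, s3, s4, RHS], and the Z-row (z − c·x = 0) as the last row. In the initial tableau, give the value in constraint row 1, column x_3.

Constraint 1 has coefficient 3 on x_3.

3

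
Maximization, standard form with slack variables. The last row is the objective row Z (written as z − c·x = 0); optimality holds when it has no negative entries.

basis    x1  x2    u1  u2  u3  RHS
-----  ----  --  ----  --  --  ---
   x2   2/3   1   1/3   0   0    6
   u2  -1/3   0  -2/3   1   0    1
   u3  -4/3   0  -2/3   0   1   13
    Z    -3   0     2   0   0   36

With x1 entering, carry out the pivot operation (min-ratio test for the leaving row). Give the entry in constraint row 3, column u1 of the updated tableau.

0

Ratio test on column x1 — row 1: 6/(2/3) = 9; row 2: entry -1/3 ≤ 0; row 3: entry -4/3 ≤ 0. Minimum is 9 at row 1 (x2 leaves); pivot element 2/3.
Divide row 1 by 2/3; eliminate column x1 from the other rows.
Row 3 update in column u1: -2/3 − (-4/3)·(1/2) = 0.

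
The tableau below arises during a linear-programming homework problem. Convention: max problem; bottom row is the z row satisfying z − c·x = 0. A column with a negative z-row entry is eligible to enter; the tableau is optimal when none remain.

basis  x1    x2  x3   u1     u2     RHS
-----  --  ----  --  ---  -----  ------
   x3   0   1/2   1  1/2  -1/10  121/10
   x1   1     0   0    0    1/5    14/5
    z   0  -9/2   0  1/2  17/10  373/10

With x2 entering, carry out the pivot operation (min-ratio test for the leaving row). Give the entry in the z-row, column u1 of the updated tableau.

Ratio test on column x2 — row 1: (121/10)/(1/2) = 121/5; row 2: entry 0 ≤ 0. Minimum is 121/5 at row 1 (x3 leaves); pivot element 1/2.
Divide row 1 by 1/2; eliminate column x2 from the other rows.
z-row update in column u1: 1/2 − (-9/2)·1 = 5.

5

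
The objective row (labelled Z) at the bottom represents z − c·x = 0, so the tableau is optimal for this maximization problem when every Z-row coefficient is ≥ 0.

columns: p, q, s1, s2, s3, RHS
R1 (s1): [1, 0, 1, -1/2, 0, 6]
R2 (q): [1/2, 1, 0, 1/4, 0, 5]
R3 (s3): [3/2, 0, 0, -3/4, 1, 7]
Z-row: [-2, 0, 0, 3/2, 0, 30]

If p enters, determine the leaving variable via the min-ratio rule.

s3

Column p entries and ratios — s1: 6/1 = 6; q: 5/(1/2) = 10; s3: 7/(3/2) = 14/3.
Smallest ratio is 14/3 in the row of s3, so s3 leaves.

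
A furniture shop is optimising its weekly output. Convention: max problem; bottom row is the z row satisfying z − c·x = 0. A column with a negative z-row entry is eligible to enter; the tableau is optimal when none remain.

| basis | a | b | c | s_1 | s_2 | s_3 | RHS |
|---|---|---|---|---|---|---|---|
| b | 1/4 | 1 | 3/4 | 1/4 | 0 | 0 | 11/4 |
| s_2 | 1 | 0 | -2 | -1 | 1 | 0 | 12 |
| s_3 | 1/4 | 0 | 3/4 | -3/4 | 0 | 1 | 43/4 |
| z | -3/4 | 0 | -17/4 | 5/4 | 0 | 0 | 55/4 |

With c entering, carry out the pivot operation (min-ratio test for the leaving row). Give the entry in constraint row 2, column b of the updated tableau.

Ratio test on column c — row 1: (11/4)/(3/4) = 11/3; row 2: entry -2 ≤ 0; row 3: (43/4)/(3/4) = 43/3. Minimum is 11/3 at row 1 (b leaves); pivot element 3/4.
Divide row 1 by 3/4; eliminate column c from the other rows.
Row 2 update in column b: 0 − (-2)·(4/3) = 8/3.

8/3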